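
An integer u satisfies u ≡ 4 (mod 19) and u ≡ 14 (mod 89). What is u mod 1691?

726

19⁻¹ mod 89: 19·75 ≡ 1 (mod 89), so 19⁻¹ ≡ 75.
u = 4 + 19·((14 − 4)·75 mod 89) = 4 + 19·38 = 726.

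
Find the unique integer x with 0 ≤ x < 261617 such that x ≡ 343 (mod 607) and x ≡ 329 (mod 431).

27051

607⁻¹ mod 431: 607×120 ≡ 1 (mod 431), so 607⁻¹ ≡ 120.
x = 343 + 607×((329 − 343)×120 mod 431) = 343 + 607×44 = 27051.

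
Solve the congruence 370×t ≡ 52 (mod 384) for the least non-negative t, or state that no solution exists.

gcd(370, 384) = 2, and 2 | 52, so solutions exist.
Divide through by 2: 185×t ≡ 26 (mod 192).
185⁻¹ ≡ 137 (mod 192).
t ≡ 137×26 ≡ 106 (mod 192).
The smallest non-negative solution is t = 106.

106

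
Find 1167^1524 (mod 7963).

5941

By square-and-multiply:
1524 in binary is 10111110100, i.e. 1524 = 1024 + 256 + 128 + 64 + 32 + 16 + 4.
1167^1 ≡ 1167 (mod 7963)
1167^2 ≡ 1167^2 = 1361889 ≡ 216 (mod 7963)
1167^4 ≡ 216^2 = 46656 ≡ 6841 (mod 7963)
1167^8 ≡ 6841^2 = 46799281 ≡ 730 (mod 7963)
1167^16 ≡ 730^2 = 532900 ≡ 7342 (mod 7963)
1167^32 ≡ 7342^2 = 53904964 ≡ 3417 (mod 7963)
1167^64 ≡ 3417^2 = 11675889 ≡ 2131 (mod 7963)
1167^128 ≡ 2131^2 = 4541161 ≡ 2251 (mod 7963)
1167^256 ≡ 2251^2 = 5067001 ≡ 2533 (mod 7963)
1167^512 ≡ 2533^2 = 6416089 ≡ 5874 (mod 7963)
1167^1024 ≡ 5874^2 = 34503876 ≡ 197 (mod 7963)
1167^1524 = 1167^1024 × 1167^256 × 1167^128 × 1167^64 × 1167^32 × 1167^16 × 1167^4 ≡ 197 × 2533 × 2251 × 2131 × 3417 × 7342 × 6841 (mod 7963).
Accumulate the product:
197 × 2533 = 499001 ≡ 5295
5295 × 2251 = 11919045 ≡ 6397
6397 × 2131 = 13632007 ≡ 7314
7314 × 3417 = 24991938 ≡ 4044
4044 × 7342 = 29691048 ≡ 4984
4984 × 6841 = 34095544 ≡ 5941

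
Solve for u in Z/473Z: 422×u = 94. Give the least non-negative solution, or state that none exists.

128

gcd(422, 473) = 1, so a unique solution mod 473 exists.
422⁻¹ ≡ 102 (mod 473).
u ≡ 102×94 ≡ 128 (mod 473).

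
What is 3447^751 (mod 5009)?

757

3447^1 ≡ 3447 (mod 5009)
3447^2 ≡ 3447^2 = 11881809 ≡ 461 (mod 5009)
3447^4 ≡ 461^2 = 212521 ≡ 2143 (mod 5009)
3447^8 ≡ 2143^2 = 4592449 ≡ 4205 (mod 5009)
3447^16 ≡ 4205^2 = 17682025 ≡ 255 (mod 5009)
3447^32 ≡ 255^2 = 65025 ≡ 4917 (mod 5009)
3447^64 ≡ 4917^2 = 24176889 ≡ 3455 (mod 5009)
3447^128 ≡ 3455^2 = 11937025 ≡ 578 (mod 5009)
3447^256 ≡ 578^2 = 334084 ≡ 3490 (mod 5009)
3447^512 ≡ 3490^2 = 12180100 ≡ 3221 (mod 5009)
3447^751 = 3447^512 × 3447^128 × 3447^64 × 3447^32 × 3447^8 × 3447^4 × 3447^2 × 3447^1 ≡ 3221 × 578 × 3455 × 4917 × 4205 × 2143 × 461 × 3447 (mod 5009).
Accumulate the product:
3221 × 578 = 1861738 ≡ 3399
3399 × 3455 = 11743545 ≡ 2449
2449 × 4917 = 12041733 ≡ 97
97 × 4205 = 407885 ≡ 2156
2156 × 2143 = 4620308 ≡ 2010
2010 × 461 = 926610 ≡ 4954
4954 × 3447 = 17076438 ≡ 757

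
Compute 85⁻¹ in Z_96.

61

96 = 1×85 + 11
85 = 7×11 + 8
11 = 1×8 + 3
8 = 2×3 + 2
3 = 1×2 + 1
2 = 2×1 + 0
gcd(85, 96) = 1, so the inverse exists.
Back-substitute for 1:
1 = 1×3 − 1×2
  = −1×8 + 3×3
  = 3×11 − 4×8
  = −4×85 + 31×11
  = 31×96 − 35×85
So 85⁻¹ ≡ −35 ≡ 61 (mod 96).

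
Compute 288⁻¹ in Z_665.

127

665 = 2*288 + 89
288 = 3*89 + 21
89 = 4*21 + 5
21 = 4*5 + 1
5 = 5*1 + 0
gcd(288, 665) = 1, so the inverse exists.
Bézout: 1 = −55*665 + 127*288.
So 288⁻¹ ≡ 127 (mod 665).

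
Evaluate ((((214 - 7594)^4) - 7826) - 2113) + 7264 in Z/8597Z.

214 - 7594 = -7380 ≡ 1217 (mod 8597)
(1217)^4 ≡ 6841 (mod 8597)
6841 - 7826 = -985 ≡ 7612 (mod 8597)
7612 - 2113 = 5499
5499 + 7264 = 12763 ≡ 4166 (mod 8597)

4166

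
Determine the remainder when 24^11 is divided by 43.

14

By square-and-multiply:
24^1 ≡ 24 (mod 43)
24^2 ≡ 24^2 = 576 ≡ 17 (mod 43)
24^4 ≡ 17^2 = 289 ≡ 31 (mod 43)
24^8 ≡ 31^2 = 961 ≡ 15 (mod 43)
24^11 = 24^8 * 24^2 * 24^1 ≡ 15 * 17 * 24 (mod 43).
Accumulate the product:
15 * 17 = 255 ≡ 40
40 * 24 = 960 ≡ 14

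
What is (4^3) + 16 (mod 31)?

18

(4)^3 ≡ 2 (mod 31)
2 + 16 = 18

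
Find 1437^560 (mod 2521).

Compute successive squares:
560 in binary is 1000110000, i.e. 560 = 512 + 32 + 16.
1437^1 ≡ 1437 (mod 2521)
1437^2 ≡ 1437^2 = 2064969 ≡ 270 (mod 2521)
1437^4 ≡ 270^2 = 72900 ≡ 2312 (mod 2521)
1437^8 ≡ 2312^2 = 5345344 ≡ 824 (mod 2521)
1437^16 ≡ 824^2 = 678976 ≡ 827 (mod 2521)
1437^32 ≡ 827^2 = 683929 ≡ 738 (mod 2521)
1437^64 ≡ 738^2 = 544644 ≡ 108 (mod 2521)
1437^128 ≡ 108^2 = 11664 ≡ 1580 (mod 2521)
1437^256 ≡ 1580^2 = 2496400 ≡ 610 (mod 2521)
1437^512 ≡ 610^2 = 372100 ≡ 1513 (mod 2521)
1437^560 = 1437^512 * 1437^32 * 1437^16 ≡ 1513 * 738 * 827 (mod 2521).
Accumulate the product:
1513 * 738 = 1116594 ≡ 2312
2312 * 827 = 1912024 ≡ 1106

1106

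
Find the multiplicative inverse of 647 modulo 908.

247

908 = 1*647 + 261
647 = 2*261 + 125
261 = 2*125 + 11
125 = 11*11 + 4
11 = 2*4 + 3
4 = 1*3 + 1
3 = 3*1 + 0
gcd(647, 908) = 1, so the inverse exists.
Bézout: 1 = −176*908 + 247*647.
So 647⁻¹ ≡ 247 (mod 908).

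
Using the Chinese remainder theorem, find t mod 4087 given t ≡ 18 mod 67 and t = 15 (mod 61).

67⁻¹ mod 61: 67×51 ≡ 1 (mod 61), so 67⁻¹ ≡ 51.
t = 18 + 67×((15 − 18)×51 mod 61) = 18 + 67×30 = 2028.

2028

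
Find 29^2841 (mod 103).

61

By square-and-multiply:
29^1 ≡ 29 (mod 103)
29^2 ≡ 29^2 = 841 ≡ 17 (mod 103)
29^4 ≡ 17^2 = 289 ≡ 83 (mod 103)
29^8 ≡ 83^2 = 6889 ≡ 91 (mod 103)
29^16 ≡ 91^2 = 8281 ≡ 41 (mod 103)
29^32 ≡ 41^2 = 1681 ≡ 33 (mod 103)
29^64 ≡ 33^2 = 1089 ≡ 59 (mod 103)
29^128 ≡ 59^2 = 3481 ≡ 82 (mod 103)
29^256 ≡ 82^2 = 6724 ≡ 29 (mod 103)
29^512 ≡ 29^2 = 841 ≡ 17 (mod 103)
29^1024 ≡ 17^2 = 289 ≡ 83 (mod 103)
29^2048 ≡ 83^2 = 6889 ≡ 91 (mod 103)
29^2841 = 29^2048 * 29^512 * 29^256 * 29^16 * 29^8 * 29^1 ≡ 91 * 17 * 29 * 41 * 91 * 29 (mod 103).
Accumulate the product:
91 * 17 = 1547 ≡ 2
2 * 29 = 58
58 * 41 = 2378 ≡ 9
9 * 91 = 819 ≡ 98
98 * 29 = 2842 ≡ 61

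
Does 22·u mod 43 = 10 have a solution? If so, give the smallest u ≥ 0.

20

gcd(22, 43) = 1, so a unique solution mod 43 exists.
22⁻¹ ≡ 2 (mod 43).
u ≡ 2·10 ≡ 20 (mod 43).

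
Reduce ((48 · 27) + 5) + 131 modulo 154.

48 · 27 = 1296 ≡ 64 (mod 154)
64 + 5 = 69
69 + 131 = 200 ≡ 46 (mod 154)

46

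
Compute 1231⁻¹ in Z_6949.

5820

6949 = 5×1231 + 794
1231 = 1×794 + 437
794 = 1×437 + 357
437 = 1×357 + 80
357 = 4×80 + 37
80 = 2×37 + 6
37 = 6×6 + 1
6 = 6×1 + 0
gcd(1231, 6949) = 1, so the inverse exists.
Back-substitute for 1:
1 = 1×37 − 6×6
  = −6×80 + 13×37
  = 13×357 − 58×80
  = −58×437 + 71×357
  = 71×794 − 129×437
  = −129×1231 + 200×794
  = 200×6949 − 1129×1231
So 1231⁻¹ ≡ −1129 ≡ 5820 (mod 6949).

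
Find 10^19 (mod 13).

10

10^1 ≡ 10 (mod 13)
10^2 ≡ 10^2 = 100 ≡ 9 (mod 13)
10^4 ≡ 9^2 = 81 ≡ 3 (mod 13)
10^8 ≡ 3^2 = 9 (mod 13)
10^16 ≡ 9^2 = 81 ≡ 3 (mod 13)
10^19 = 10^16 * 10^2 * 10^1 ≡ 3 * 9 * 10 (mod 13).
Accumulate the product:
3 * 9 = 27 ≡ 1
1 * 10 = 10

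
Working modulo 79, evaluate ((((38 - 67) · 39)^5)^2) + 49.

69

38 - 67 = -29 ≡ 50 (mod 79)
50 · 39 = 1950 ≡ 54 (mod 79)
(54)^5 ≡ 39 (mod 79)
(39)^2 ≡ 20 (mod 79)
20 + 49 = 69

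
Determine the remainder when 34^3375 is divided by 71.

34

Compute successive squares:
3375 in binary is 110100101111, i.e. 3375 = 2048 + 1024 + 256 + 32 + 8 + 4 + 2 + 1.
34^1 ≡ 34 (mod 71)
34^2 ≡ 34^2 = 1156 ≡ 20 (mod 71)
34^4 ≡ 20^2 = 400 ≡ 45 (mod 71)
34^8 ≡ 45^2 = 2025 ≡ 37 (mod 71)
34^16 ≡ 37^2 = 1369 ≡ 20 (mod 71)
34^32 ≡ 20^2 = 400 ≡ 45 (mod 71)
34^64 ≡ 45^2 = 2025 ≡ 37 (mod 71)
34^128 ≡ 37^2 = 1369 ≡ 20 (mod 71)
34^256 ≡ 20^2 = 400 ≡ 45 (mod 71)
34^512 ≡ 45^2 = 2025 ≡ 37 (mod 71)
34^1024 ≡ 37^2 = 1369 ≡ 20 (mod 71)
34^2048 ≡ 20^2 = 400 ≡ 45 (mod 71)
34^3375 = 34^2048 · 34^1024 · 34^256 · 34^32 · 34^8 · 34^4 · 34^2 · 34^1 ≡ 45 · 20 · 45 · 45 · 37 · 45 · 20 · 34 (mod 71).
Accumulate the product:
45 · 20 = 900 ≡ 48
48 · 45 = 2160 ≡ 30
30 · 45 = 1350 ≡ 1
1 · 37 = 37
37 · 45 = 1665 ≡ 32
32 · 20 = 640 ≡ 1
1 · 34 = 34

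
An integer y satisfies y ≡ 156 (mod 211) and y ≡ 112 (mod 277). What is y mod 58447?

211⁻¹ mod 277: 211*256 ≡ 1 (mod 277), so 211⁻¹ ≡ 256.
y = 156 + 211*((112 − 156)*256 mod 277) = 156 + 211*93 = 19779.

19779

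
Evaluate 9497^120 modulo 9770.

By square-and-multiply:
9497^1 ≡ 9497 (mod 9770)
9497^2 ≡ 9497^2 = 90193009 ≡ 6139 (mod 9770)
9497^4 ≡ 6139^2 = 37687321 ≡ 4431 (mod 9770)
9497^8 ≡ 4431^2 = 19633761 ≡ 5831 (mod 9770)
9497^16 ≡ 5831^2 = 34000561 ≡ 961 (mod 9770)
9497^32 ≡ 961^2 = 923521 ≡ 5141 (mod 9770)
9497^64 ≡ 5141^2 = 26429881 ≡ 2031 (mod 9770)
9497^120 = 9497^64 * 9497^32 * 9497^16 * 9497^8 ≡ 2031 * 5141 * 961 * 5831 (mod 9770).
Accumulate the product:
2031 * 5141 = 10441371 ≡ 7011
7011 * 961 = 6737571 ≡ 6041
6041 * 5831 = 35225071 ≡ 4221

4221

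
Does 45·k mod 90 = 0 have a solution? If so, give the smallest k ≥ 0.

gcd(45, 90) = 45, and 45 | 0, so solutions exist.
Divide through by 45: 1·k mod 2 = 0.
1⁻¹ ≡ 1 (mod 2).
k ≡ 1·0 ≡ 0 (mod 2).
The smallest non-negative solution is k = 0.

0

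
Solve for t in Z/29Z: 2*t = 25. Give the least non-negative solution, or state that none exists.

gcd(2, 29) = 1, so a unique solution mod 29 exists.
2⁻¹ ≡ 15 (mod 29).
t ≡ 15*25 ≡ 27 (mod 29).

27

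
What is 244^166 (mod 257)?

70

Compute successive squares:
166 in binary is 10100110, i.e. 166 = 128 + 32 + 4 + 2.
244^1 ≡ 244 (mod 257)
244^2 ≡ 244^2 = 59536 ≡ 169 (mod 257)
244^4 ≡ 169^2 = 28561 ≡ 34 (mod 257)
244^8 ≡ 34^2 = 1156 ≡ 128 (mod 257)
244^16 ≡ 128^2 = 16384 ≡ 193 (mod 257)
244^32 ≡ 193^2 = 37249 ≡ 241 (mod 257)
244^64 ≡ 241^2 = 58081 ≡ 256 (mod 257)
244^128 ≡ 256^2 = 65536 ≡ 1 (mod 257)
244^166 = 244^128 * 244^32 * 244^4 * 244^2 ≡ 1 * 241 * 34 * 169 (mod 257).
Accumulate the product:
1 * 241 = 241
241 * 34 = 8194 ≡ 227
227 * 169 = 38363 ≡ 70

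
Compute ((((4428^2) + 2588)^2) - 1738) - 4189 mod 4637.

4274

(4428)^2 ≡ 1948 (mod 4637)
1948 + 2588 = 4536
(4536)^2 ≡ 927 (mod 4637)
927 - 1738 = -811 ≡ 3826 (mod 4637)
3826 - 4189 = -363 ≡ 4274 (mod 4637)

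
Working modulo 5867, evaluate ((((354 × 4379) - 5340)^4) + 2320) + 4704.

1498

354 × 4379 = 1550166 ≡ 1278 (mod 5867)
1278 - 5340 = -4062 ≡ 1805 (mod 5867)
(1805)^4 ≡ 341 (mod 5867)
341 + 2320 = 2661
2661 + 4704 = 7365 ≡ 1498 (mod 5867)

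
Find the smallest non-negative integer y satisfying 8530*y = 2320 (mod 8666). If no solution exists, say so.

gcd(8530, 8666) = 2, and 2 | 2320, so solutions exist.
Divide through by 2: 4265*y ≡ 1160 mod 4333.
4265⁻¹ ≡ 1593 (mod 4333).
y ≡ 1593*1160 ≡ 2022 (mod 4333).
The smallest non-negative solution is y = 2022.

2022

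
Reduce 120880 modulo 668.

640

120880 = 180*668 + 640, so 120880 ≡ 640 (mod 668).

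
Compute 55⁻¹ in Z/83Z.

Apply the Euclidean algorithm and back-substitute:
83 = 1·55 + 28
55 = 1·28 + 27
28 = 1·27 + 1
27 = 27·1 + 0
gcd(55, 83) = 1, so the inverse exists.
Back-substitute for 1:
1 = 1·28 − 1·27
  = −1·55 + 2·28
  = 2·83 − 3·55
So 55⁻¹ ≡ −3 ≡ 80 (mod 83).

80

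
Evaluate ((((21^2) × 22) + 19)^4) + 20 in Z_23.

(21)^2 ≡ 4 (mod 23)
4 × 22 = 88 ≡ 19 (mod 23)
19 + 19 = 38 ≡ 15 (mod 23)
(15)^4 ≡ 2 (mod 23)
2 + 20 = 22

22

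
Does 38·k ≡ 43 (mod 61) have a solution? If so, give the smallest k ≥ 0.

22

gcd(38, 61) = 1, so a unique solution mod 61 exists.
38⁻¹ ≡ 53 (mod 61).
k ≡ 53·43 ≡ 22 (mod 61).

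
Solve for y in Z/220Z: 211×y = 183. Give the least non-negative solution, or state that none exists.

gcd(211, 220) = 1, so a unique solution mod 220 exists.
211⁻¹ ≡ 171 (mod 220).
y ≡ 171×183 ≡ 53 (mod 220).

53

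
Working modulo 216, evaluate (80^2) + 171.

(80)^2 ≡ 136 (mod 216)
136 + 171 = 307 ≡ 91 (mod 216)

91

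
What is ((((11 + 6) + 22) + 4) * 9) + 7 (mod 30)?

4

11 + 6 = 17
17 + 22 = 39 ≡ 9 (mod 30)
9 + 4 = 13
13 * 9 = 117 ≡ 27 (mod 30)
27 + 7 = 34 ≡ 4 (mod 30)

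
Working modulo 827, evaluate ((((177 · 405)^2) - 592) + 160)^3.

318

177 · 405 = 71685 ≡ 563 (mod 827)
(563)^2 ≡ 228 (mod 827)
228 - 592 = -364 ≡ 463 (mod 827)
463 + 160 = 623
(623)^3 ≡ 318 (mod 827)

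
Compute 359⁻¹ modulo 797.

797 = 2·359 + 79
359 = 4·79 + 43
79 = 1·43 + 36
43 = 1·36 + 7
36 = 5·7 + 1
7 = 7·1 + 0
gcd(359, 797) = 1, so the inverse exists.
Back-substitute for 1:
1 = 1·36 − 5·7
  = −5·43 + 6·36
  = 6·79 − 11·43
  = −11·359 + 50·79
  = 50·797 − 111·359
So 359⁻¹ ≡ −111 ≡ 686 (mod 797).

686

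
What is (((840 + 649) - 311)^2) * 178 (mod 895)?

282

840 + 649 = 1489 ≡ 594 (mod 895)
594 - 311 = 283
(283)^2 ≡ 434 (mod 895)
434 * 178 = 77252 ≡ 282 (mod 895)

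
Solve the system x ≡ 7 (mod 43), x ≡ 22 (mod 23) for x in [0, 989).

781

43⁻¹ mod 23: 43×15 ≡ 1 (mod 23), so 43⁻¹ ≡ 15.
x = 7 + 43×((22 − 7)×15 mod 23) = 7 + 43×18 = 781.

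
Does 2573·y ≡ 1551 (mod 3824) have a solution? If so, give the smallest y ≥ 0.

gcd(2573, 3824) = 1, so a unique solution mod 3824 exists.
2573⁻¹ ≡ 2693 (mod 3824).
y ≡ 2693·1551 ≡ 1035 (mod 3824).

1035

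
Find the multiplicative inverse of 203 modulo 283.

Apply the Euclidean algorithm and back-substitute:
283 = 1*203 + 80
203 = 2*80 + 43
80 = 1*43 + 37
43 = 1*37 + 6
37 = 6*6 + 1
6 = 6*1 + 0
gcd(203, 283) = 1, so the inverse exists.
Back-substitute for 1:
1 = 1*37 − 6*6
  = −6*43 + 7*37
  = 7*80 − 13*43
  = −13*203 + 33*80
  = 33*283 − 46*203
So 203⁻¹ ≡ −46 ≡ 237 (mod 283).

237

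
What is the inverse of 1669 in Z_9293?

8597

Run the extended Euclidean algorithm:
9293 = 5×1669 + 948
1669 = 1×948 + 721
948 = 1×721 + 227
721 = 3×227 + 40
227 = 5×40 + 27
40 = 1×27 + 13
27 = 2×13 + 1
13 = 13×1 + 0
gcd(1669, 9293) = 1, so the inverse exists.
Back-substitute for 1:
1 = 1×27 − 2×13
  = −2×40 + 3×27
  = 3×227 − 17×40
  = −17×721 + 54×227
  = 54×948 − 71×721
  = −71×1669 + 125×948
  = 125×9293 − 696×1669
So 1669⁻¹ ≡ −696 ≡ 8597 (mod 9293).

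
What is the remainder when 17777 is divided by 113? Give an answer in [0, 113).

17777 = 157×113 + 36, so 17777 ≡ 36 (mod 113).

36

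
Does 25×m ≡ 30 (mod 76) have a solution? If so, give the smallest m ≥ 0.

gcd(25, 76) = 1, so a unique solution mod 76 exists.
25⁻¹ ≡ 73 (mod 76).
m ≡ 73×30 ≡ 62 (mod 76).

62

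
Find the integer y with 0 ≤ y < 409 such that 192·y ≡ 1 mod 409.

49

By the extended Euclidean algorithm:
409 = 2×192 + 25
192 = 7×25 + 17
25 = 1×17 + 8
17 = 2×8 + 1
8 = 8×1 + 0
gcd(192, 409) = 1, so the inverse exists.
Bézout: 1 = −23×409 + 49×192.
So 192⁻¹ ≡ 49 (mod 409).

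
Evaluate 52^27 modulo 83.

Compute successive squares:
27 in binary is 11011, i.e. 27 = 16 + 8 + 2 + 1.
52^1 ≡ 52 (mod 83)
52^2 ≡ 52^2 = 2704 ≡ 48 (mod 83)
52^4 ≡ 48^2 = 2304 ≡ 63 (mod 83)
52^8 ≡ 63^2 = 3969 ≡ 68 (mod 83)
52^16 ≡ 68^2 = 4624 ≡ 59 (mod 83)
52^27 = 52^16 · 52^8 · 52^2 · 52^1 ≡ 59 · 68 · 48 · 52 (mod 83).
Accumulate the product:
59 · 68 = 4012 ≡ 28
28 · 48 = 1344 ≡ 16
16 · 52 = 832 ≡ 2

2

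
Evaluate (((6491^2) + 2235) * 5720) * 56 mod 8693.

4984

(6491)^2 ≡ 6803 (mod 8693)
6803 + 2235 = 9038 ≡ 345 (mod 8693)
345 * 5720 = 1973400 ≡ 89 (mod 8693)
89 * 56 = 4984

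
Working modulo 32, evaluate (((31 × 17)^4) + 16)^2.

1

31 × 17 = 527 ≡ 15 (mod 32)
(15)^4 ≡ 1 (mod 32)
1 + 16 = 17
(17)^2 ≡ 1 (mod 32)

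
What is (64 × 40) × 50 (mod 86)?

64 × 40 = 2560 ≡ 66 (mod 86)
66 × 50 = 3300 ≡ 32 (mod 86)

32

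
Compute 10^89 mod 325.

By square-and-multiply:
10^1 ≡ 10 (mod 325)
10^2 ≡ 10^2 = 100 (mod 325)
10^4 ≡ 100^2 = 10000 ≡ 250 (mod 325)
10^8 ≡ 250^2 = 62500 ≡ 100 (mod 325)
10^16 ≡ 100^2 = 10000 ≡ 250 (mod 325)
10^32 ≡ 250^2 = 62500 ≡ 100 (mod 325)
10^64 ≡ 100^2 = 10000 ≡ 250 (mod 325)
10^89 = 10^64 · 10^16 · 10^8 · 10^1 ≡ 250 · 250 · 100 · 10 (mod 325).
Accumulate the product:
250 · 250 = 62500 ≡ 100
100 · 100 = 10000 ≡ 250
250 · 10 = 2500 ≡ 225

225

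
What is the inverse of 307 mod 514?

By the extended Euclidean algorithm:
514 = 1×307 + 207
307 = 1×207 + 100
207 = 2×100 + 7
100 = 14×7 + 2
7 = 3×2 + 1
2 = 2×1 + 0
gcd(307, 514) = 1, so the inverse exists.
Bézout: 1 = 132×514 − 221×307.
So 307⁻¹ ≡ −221 ≡ 293 (mod 514).

293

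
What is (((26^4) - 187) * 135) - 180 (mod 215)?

35

(26)^4 ≡ 101 (mod 215)
101 - 187 = -86 ≡ 129 (mod 215)
129 * 135 = 17415 ≡ 0 (mod 215)
0 - 180 = -180 ≡ 35 (mod 215)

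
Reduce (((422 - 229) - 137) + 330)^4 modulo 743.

422 - 229 = 193
193 - 137 = 56
56 + 330 = 386
(386)^4 ≡ 43 (mod 743)

43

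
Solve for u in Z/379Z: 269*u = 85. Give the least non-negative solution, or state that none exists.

361

gcd(269, 379) = 1, so a unique solution mod 379 exists.
269⁻¹ ≡ 31 (mod 379).
u ≡ 31*85 ≡ 361 (mod 379).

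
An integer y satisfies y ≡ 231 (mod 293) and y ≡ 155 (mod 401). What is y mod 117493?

109227

293⁻¹ mod 401: 293*375 ≡ 1 (mod 401), so 293⁻¹ ≡ 375.
y = 231 + 293*((155 − 231)*375 mod 401) = 231 + 293*372 = 109227.
Check: 109227 mod 293 = 231, 109227 mod 401 = 155. ✓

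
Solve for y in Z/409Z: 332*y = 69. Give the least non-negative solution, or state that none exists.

gcd(332, 409) = 1, so a unique solution mod 409 exists.
332⁻¹ ≡ 324 (mod 409).
y ≡ 324*69 ≡ 270 (mod 409).

270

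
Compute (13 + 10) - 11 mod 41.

12

13 + 10 = 23
23 - 11 = 12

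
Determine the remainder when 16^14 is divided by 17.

1

14 in binary is 1110, i.e. 14 = 8 + 4 + 2.
16^1 ≡ 16 (mod 17)
16^2 ≡ 16^2 = 256 ≡ 1 (mod 17)
16^4 ≡ 1^2 = 1 (mod 17)
16^8 ≡ 1^2 = 1 (mod 17)
16^14 = 16^8 * 16^4 * 16^2 ≡ 1 * 1 * 1 (mod 17).
Accumulate the product:
1 * 1 = 1
1 * 1 = 1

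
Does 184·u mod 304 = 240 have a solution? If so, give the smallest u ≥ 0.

36

gcd(184, 304) = 8, and 8 | 240, so solutions exist.
Divide through by 8: 23·u mod 38 = 30.
23⁻¹ ≡ 5 (mod 38).
u ≡ 5·30 ≡ 36 (mod 38).
The smallest non-negative solution is u = 36.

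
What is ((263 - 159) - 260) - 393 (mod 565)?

16

263 - 159 = 104
104 - 260 = -156 ≡ 409 (mod 565)
409 - 393 = 16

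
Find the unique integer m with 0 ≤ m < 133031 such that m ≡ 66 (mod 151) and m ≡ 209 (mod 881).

42497

151⁻¹ mod 881: 151×846 ≡ 1 (mod 881), so 151⁻¹ ≡ 846.
m = 66 + 151×((209 − 66)×846 mod 881) = 66 + 151×281 = 42497.
Check: 42497 mod 151 = 66, 42497 mod 881 = 209. ✓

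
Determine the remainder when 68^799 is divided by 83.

29

799 in binary is 1100011111, i.e. 799 = 512 + 256 + 16 + 8 + 4 + 2 + 1.
68^1 ≡ 68 (mod 83)
68^2 ≡ 68^2 = 4624 ≡ 59 (mod 83)
68^4 ≡ 59^2 = 3481 ≡ 78 (mod 83)
68^8 ≡ 78^2 = 6084 ≡ 25 (mod 83)
68^16 ≡ 25^2 = 625 ≡ 44 (mod 83)
68^32 ≡ 44^2 = 1936 ≡ 27 (mod 83)
68^64 ≡ 27^2 = 729 ≡ 65 (mod 83)
68^128 ≡ 65^2 = 4225 ≡ 75 (mod 83)
68^256 ≡ 75^2 = 5625 ≡ 64 (mod 83)
68^512 ≡ 64^2 = 4096 ≡ 29 (mod 83)
68^799 = 68^512 × 68^256 × 68^16 × 68^8 × 68^4 × 68^2 × 68^1 ≡ 29 × 64 × 44 × 25 × 78 × 59 × 68 (mod 83).
Accumulate the product:
29 × 64 = 1856 ≡ 30
30 × 44 = 1320 ≡ 75
75 × 25 = 1875 ≡ 49
49 × 78 = 3822 ≡ 4
4 × 59 = 236 ≡ 70
70 × 68 = 4760 ≡ 29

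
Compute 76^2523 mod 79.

10

2523 in binary is 100111011011, i.e. 2523 = 2048 + 256 + 128 + 64 + 16 + 8 + 2 + 1.
76^1 ≡ 76 (mod 79)
76^2 ≡ 76^2 = 5776 ≡ 9 (mod 79)
76^4 ≡ 9^2 = 81 ≡ 2 (mod 79)
76^8 ≡ 2^2 = 4 (mod 79)
76^16 ≡ 4^2 = 16 (mod 79)
76^32 ≡ 16^2 = 256 ≡ 19 (mod 79)
76^64 ≡ 19^2 = 361 ≡ 45 (mod 79)
76^128 ≡ 45^2 = 2025 ≡ 50 (mod 79)
76^256 ≡ 50^2 = 2500 ≡ 51 (mod 79)
76^512 ≡ 51^2 = 2601 ≡ 73 (mod 79)
76^1024 ≡ 73^2 = 5329 ≡ 36 (mod 79)
76^2048 ≡ 36^2 = 1296 ≡ 32 (mod 79)
76^2523 = 76^2048 * 76^256 * 76^128 * 76^64 * 76^16 * 76^8 * 76^2 * 76^1 ≡ 32 * 51 * 50 * 45 * 16 * 4 * 9 * 76 (mod 79).
Accumulate the product:
32 * 51 = 1632 ≡ 52
52 * 50 = 2600 ≡ 72
72 * 45 = 3240 ≡ 1
1 * 16 = 16
16 * 4 = 64
64 * 9 = 576 ≡ 23
23 * 76 = 1748 ≡ 10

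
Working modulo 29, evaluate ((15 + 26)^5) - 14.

15 + 26 = 41 ≡ 12 (mod 29)
(12)^5 ≡ 12 (mod 29)
12 - 14 = -2 ≡ 27 (mod 29)

27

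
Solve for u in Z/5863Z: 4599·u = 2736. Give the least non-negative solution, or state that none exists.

gcd(4599, 5863) = 1, so a unique solution mod 5863 exists.
4599⁻¹ ≡ 2630 (mod 5863).
u ≡ 2630·2736 ≡ 1779 (mod 5863).

1779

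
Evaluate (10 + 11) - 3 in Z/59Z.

10 + 11 = 21
21 - 3 = 18

18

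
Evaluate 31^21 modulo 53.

21 in binary is 10101, i.e. 21 = 16 + 4 + 1.
31^1 ≡ 31 (mod 53)
31^2 ≡ 31^2 = 961 ≡ 7 (mod 53)
31^4 ≡ 7^2 = 49 (mod 53)
31^8 ≡ 49^2 = 2401 ≡ 16 (mod 53)
31^16 ≡ 16^2 = 256 ≡ 44 (mod 53)
31^21 = 31^16 × 31^4 × 31^1 ≡ 44 × 49 × 31 (mod 53).
Accumulate the product:
44 × 49 = 2156 ≡ 36
36 × 31 = 1116 ≡ 3

3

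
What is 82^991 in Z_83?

By square-and-multiply:
82^1 ≡ 82 (mod 83)
82^2 ≡ 82^2 = 6724 ≡ 1 (mod 83)
82^4 ≡ 1^2 = 1 (mod 83)
82^8 ≡ 1^2 = 1 (mod 83)
82^16 ≡ 1^2 = 1 (mod 83)
82^32 ≡ 1^2 = 1 (mod 83)
82^64 ≡ 1^2 = 1 (mod 83)
82^128 ≡ 1^2 = 1 (mod 83)
82^256 ≡ 1^2 = 1 (mod 83)
82^512 ≡ 1^2 = 1 (mod 83)
82^991 = 82^512 · 82^256 · 82^128 · 82^64 · 82^16 · 82^8 · 82^4 · 82^2 · 82^1 ≡ 1 · 1 · 1 · 1 · 1 · 1 · 1 · 1 · 82 (mod 83).
Accumulate the product:
1 · 1 = 1
1 · 1 = 1
1 · 1 = 1
1 · 1 = 1
1 · 1 = 1
1 · 1 = 1
1 · 1 = 1
1 · 82 = 82

82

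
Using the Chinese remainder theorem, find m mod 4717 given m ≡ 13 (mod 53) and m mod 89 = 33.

53⁻¹ mod 89: 53·42 ≡ 1 (mod 89), so 53⁻¹ ≡ 42.
m = 13 + 53·((33 − 13)·42 mod 89) = 13 + 53·39 = 2080.

2080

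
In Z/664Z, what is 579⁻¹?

539

By the extended Euclidean algorithm:
664 = 1*579 + 85
579 = 6*85 + 69
85 = 1*69 + 16
69 = 4*16 + 5
16 = 3*5 + 1
5 = 5*1 + 0
gcd(579, 664) = 1, so the inverse exists.
Bézout: 1 = 109*664 − 125*579.
So 579⁻¹ ≡ −125 ≡ 539 (mod 664).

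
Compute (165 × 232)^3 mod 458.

165 × 232 = 38280 ≡ 266 (mod 458)
(266)^3 ≡ 44 (mod 458)

44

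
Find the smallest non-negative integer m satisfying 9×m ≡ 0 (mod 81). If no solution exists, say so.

0

gcd(9, 81) = 9, and 9 | 0, so solutions exist.
Divide through by 9: 1×m ≡ 0 (mod 9).
1⁻¹ ≡ 1 (mod 9).
m ≡ 1×0 ≡ 0 (mod 9).
The smallest non-negative solution is m = 0.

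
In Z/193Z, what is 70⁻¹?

91

193 = 2·70 + 53
70 = 1·53 + 17
53 = 3·17 + 2
17 = 8·2 + 1
2 = 2·1 + 0
gcd(70, 193) = 1, so the inverse exists.
Bézout: 1 = −33·193 + 91·70.
So 70⁻¹ ≡ 91 (mod 193).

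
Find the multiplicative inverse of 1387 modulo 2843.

2843 = 2·1387 + 69
1387 = 20·69 + 7
69 = 9·7 + 6
7 = 1·6 + 1
6 = 6·1 + 0
gcd(1387, 2843) = 1, so the inverse exists.
Back-substitute for 1:
1 = 1·7 − 1·6
  = −1·69 + 10·7
  = 10·1387 − 201·69
  = −201·2843 + 412·1387
So 1387⁻¹ ≡ 412 (mod 2843).

412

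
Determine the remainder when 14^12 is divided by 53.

By square-and-multiply:
12 in binary is 1100, i.e. 12 = 8 + 4.
14^1 ≡ 14 (mod 53)
14^2 ≡ 14^2 = 196 ≡ 37 (mod 53)
14^4 ≡ 37^2 = 1369 ≡ 44 (mod 53)
14^8 ≡ 44^2 = 1936 ≡ 28 (mod 53)
14^12 = 14^8 · 14^4 ≡ 28 · 44 (mod 53).
28 · 44 = 1232 ≡ 13 (mod 53).

13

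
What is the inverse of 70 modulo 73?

24

Run the extended Euclidean algorithm:
73 = 1×70 + 3
70 = 23×3 + 1
3 = 3×1 + 0
gcd(70, 73) = 1, so the inverse exists.
Bézout: 1 = −23×73 + 24×70.
So 70⁻¹ ≡ 24 (mod 73).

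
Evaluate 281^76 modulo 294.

211

281^1 ≡ 281 (mod 294)
281^2 ≡ 281^2 = 78961 ≡ 169 (mod 294)
281^4 ≡ 169^2 = 28561 ≡ 43 (mod 294)
281^8 ≡ 43^2 = 1849 ≡ 85 (mod 294)
281^16 ≡ 85^2 = 7225 ≡ 169 (mod 294)
281^32 ≡ 169^2 = 28561 ≡ 43 (mod 294)
281^64 ≡ 43^2 = 1849 ≡ 85 (mod 294)
281^76 = 281^64 * 281^8 * 281^4 ≡ 85 * 85 * 43 (mod 294).
Accumulate the product:
85 * 85 = 7225 ≡ 169
169 * 43 = 7267 ≡ 211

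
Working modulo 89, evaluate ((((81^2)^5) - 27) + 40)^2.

(81)^2 ≡ 64 (mod 89)
(64)^5 ≡ 78 (mod 89)
78 - 27 = 51
51 + 40 = 91 ≡ 2 (mod 89)
(2)^2 ≡ 4 (mod 89)

4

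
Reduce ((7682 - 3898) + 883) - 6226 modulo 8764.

7682 - 3898 = 3784
3784 + 883 = 4667
4667 - 6226 = -1559 ≡ 7205 (mod 8764)

7205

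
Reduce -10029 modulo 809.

488

-10029 = -13×809 + 488, so -10029 ≡ 488 (mod 809).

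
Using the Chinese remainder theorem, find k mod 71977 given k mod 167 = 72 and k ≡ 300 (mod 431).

49003

167⁻¹ mod 431: 167·351 ≡ 1 (mod 431), so 167⁻¹ ≡ 351.
k = 72 + 167·((300 − 72)·351 mod 431) = 72 + 167·293 = 49003.
Check: 49003 mod 167 = 72, 49003 mod 431 = 300. ✓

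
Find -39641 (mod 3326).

-39641 = -12*3326 + 271, so -39641 ≡ 271 (mod 3326).

271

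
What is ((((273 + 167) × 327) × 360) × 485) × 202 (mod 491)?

273 + 167 = 440
440 × 327 = 143880 ≡ 17 (mod 491)
17 × 360 = 6120 ≡ 228 (mod 491)
228 × 485 = 110580 ≡ 105 (mod 491)
105 × 202 = 21210 ≡ 97 (mod 491)

97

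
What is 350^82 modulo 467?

334

Using repeated squaring:
82 in binary is 1010010, i.e. 82 = 64 + 16 + 2.
350^1 ≡ 350 (mod 467)
350^2 ≡ 350^2 = 122500 ≡ 146 (mod 467)
350^4 ≡ 146^2 = 21316 ≡ 301 (mod 467)
350^8 ≡ 301^2 = 90601 ≡ 3 (mod 467)
350^16 ≡ 3^2 = 9 (mod 467)
350^32 ≡ 9^2 = 81 (mod 467)
350^64 ≡ 81^2 = 6561 ≡ 23 (mod 467)
350^82 = 350^64 · 350^16 · 350^2 ≡ 23 · 9 · 146 (mod 467).
Accumulate the product:
23 · 9 = 207
207 · 146 = 30222 ≡ 334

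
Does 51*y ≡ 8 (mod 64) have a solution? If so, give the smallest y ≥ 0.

gcd(51, 64) = 1, so a unique solution mod 64 exists.
51⁻¹ ≡ 59 (mod 64).
y ≡ 59*8 ≡ 24 (mod 64).

24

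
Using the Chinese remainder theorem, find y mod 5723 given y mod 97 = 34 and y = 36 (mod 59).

97⁻¹ mod 59: 97*14 ≡ 1 (mod 59), so 97⁻¹ ≡ 14.
y = 34 + 97*((36 − 34)*14 mod 59) = 34 + 97*28 = 2750.

2750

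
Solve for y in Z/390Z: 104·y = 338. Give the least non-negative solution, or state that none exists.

gcd(104, 390) = 26, and 26 | 338, so solutions exist.
Divide through by 26: 4·y = 13 (mod 15).
4⁻¹ ≡ 4 (mod 15).
y ≡ 4·13 ≡ 7 (mod 15).
The smallest non-negative solution is y = 7.

7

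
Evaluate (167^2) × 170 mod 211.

171

(167)^2 ≡ 37 (mod 211)
37 × 170 = 6290 ≡ 171 (mod 211)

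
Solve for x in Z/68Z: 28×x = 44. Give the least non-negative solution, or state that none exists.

4

gcd(28, 68) = 4, and 4 | 44, so solutions exist.
Divide through by 4: 7×x ≡ 11 mod 17.
7⁻¹ ≡ 5 (mod 17).
x ≡ 5×11 ≡ 4 (mod 17).
The smallest non-negative solution is x = 4.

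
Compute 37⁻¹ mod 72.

Run the extended Euclidean algorithm:
72 = 1×37 + 35
37 = 1×35 + 2
35 = 17×2 + 1
2 = 2×1 + 0
gcd(37, 72) = 1, so the inverse exists.
Back-substitute for 1:
1 = 1×35 − 17×2
  = −17×37 + 18×35
  = 18×72 − 35×37
So 37⁻¹ ≡ −35 ≡ 37 (mod 72).

37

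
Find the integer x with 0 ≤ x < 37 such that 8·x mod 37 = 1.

14

Run the extended Euclidean algorithm:
37 = 4×8 + 5
8 = 1×5 + 3
5 = 1×3 + 2
3 = 1×2 + 1
2 = 2×1 + 0
gcd(8, 37) = 1, so the inverse exists.
Bézout: 1 = −3×37 + 14×8.
So 8⁻¹ ≡ 14 (mod 37).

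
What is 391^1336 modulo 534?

By square-and-multiply:
1336 in binary is 10100111000, i.e. 1336 = 1024 + 256 + 32 + 16 + 8.
391^1 ≡ 391 (mod 534)
391^2 ≡ 391^2 = 152881 ≡ 157 (mod 534)
391^4 ≡ 157^2 = 24649 ≡ 85 (mod 534)
391^8 ≡ 85^2 = 7225 ≡ 283 (mod 534)
391^16 ≡ 283^2 = 80089 ≡ 523 (mod 534)
391^32 ≡ 523^2 = 273529 ≡ 121 (mod 534)
391^64 ≡ 121^2 = 14641 ≡ 223 (mod 534)
391^128 ≡ 223^2 = 49729 ≡ 67 (mod 534)
391^256 ≡ 67^2 = 4489 ≡ 217 (mod 534)
391^512 ≡ 217^2 = 47089 ≡ 97 (mod 534)
391^1024 ≡ 97^2 = 9409 ≡ 331 (mod 534)
391^1336 = 391^1024 * 391^256 * 391^32 * 391^16 * 391^8 ≡ 331 * 217 * 121 * 523 * 283 (mod 534).
Accumulate the product:
331 * 217 = 71827 ≡ 271
271 * 121 = 32791 ≡ 217
217 * 523 = 113491 ≡ 283
283 * 283 = 80089 ≡ 523

523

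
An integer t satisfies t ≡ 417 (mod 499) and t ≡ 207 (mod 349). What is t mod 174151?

104209

499⁻¹ mod 349: 499*235 ≡ 1 (mod 349), so 499⁻¹ ≡ 235.
t = 417 + 499*((207 − 417)*235 mod 349) = 417 + 499*208 = 104209.
Check: 104209 mod 499 = 417, 104209 mod 349 = 207. ✓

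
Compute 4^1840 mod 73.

1840 in binary is 11100110000, i.e. 1840 = 1024 + 512 + 256 + 32 + 16.
4^1 ≡ 4 (mod 73)
4^2 ≡ 4^2 = 16 (mod 73)
4^4 ≡ 16^2 = 256 ≡ 37 (mod 73)
4^8 ≡ 37^2 = 1369 ≡ 55 (mod 73)
4^16 ≡ 55^2 = 3025 ≡ 32 (mod 73)
4^32 ≡ 32^2 = 1024 ≡ 2 (mod 73)
4^64 ≡ 2^2 = 4 (mod 73)
4^128 ≡ 4^2 = 16 (mod 73)
4^256 ≡ 16^2 = 256 ≡ 37 (mod 73)
4^512 ≡ 37^2 = 1369 ≡ 55 (mod 73)
4^1024 ≡ 55^2 = 3025 ≡ 32 (mod 73)
4^1840 = 4^1024 · 4^512 · 4^256 · 4^32 · 4^16 ≡ 32 · 55 · 37 · 2 · 32 (mod 73).
Accumulate the product:
32 · 55 = 1760 ≡ 8
8 · 37 = 296 ≡ 4
4 · 2 = 8
8 · 32 = 256 ≡ 37

37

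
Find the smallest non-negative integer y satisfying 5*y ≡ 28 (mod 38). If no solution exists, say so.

gcd(5, 38) = 1, so a unique solution mod 38 exists.
5⁻¹ ≡ 23 (mod 38).
y ≡ 23*28 ≡ 36 (mod 38).

36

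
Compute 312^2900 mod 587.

253

Compute successive squares:
312^1 ≡ 312 (mod 587)
312^2 ≡ 312^2 = 97344 ≡ 489 (mod 587)
312^4 ≡ 489^2 = 239121 ≡ 212 (mod 587)
312^8 ≡ 212^2 = 44944 ≡ 332 (mod 587)
312^16 ≡ 332^2 = 110224 ≡ 455 (mod 587)
312^32 ≡ 455^2 = 207025 ≡ 401 (mod 587)
312^64 ≡ 401^2 = 160801 ≡ 550 (mod 587)
312^128 ≡ 550^2 = 302500 ≡ 195 (mod 587)
312^256 ≡ 195^2 = 38025 ≡ 457 (mod 587)
312^512 ≡ 457^2 = 208849 ≡ 464 (mod 587)
312^1024 ≡ 464^2 = 215296 ≡ 454 (mod 587)
312^2048 ≡ 454^2 = 206116 ≡ 79 (mod 587)
312^2900 = 312^2048 * 312^512 * 312^256 * 312^64 * 312^16 * 312^4 ≡ 79 * 464 * 457 * 550 * 455 * 212 (mod 587).
Accumulate the product:
79 * 464 = 36656 ≡ 262
262 * 457 = 119734 ≡ 573
573 * 550 = 315150 ≡ 518
518 * 455 = 235690 ≡ 303
303 * 212 = 64236 ≡ 253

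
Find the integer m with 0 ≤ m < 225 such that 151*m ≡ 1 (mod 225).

76

Run the extended Euclidean algorithm:
225 = 1·151 + 74
151 = 2·74 + 3
74 = 24·3 + 2
3 = 1·2 + 1
2 = 2·1 + 0
gcd(151, 225) = 1, so the inverse exists.
Back-substitute for 1:
1 = 1·3 − 1·2
  = −1·74 + 25·3
  = 25·151 − 51·74
  = −51·225 + 76·151
So 151⁻¹ ≡ 76 (mod 225).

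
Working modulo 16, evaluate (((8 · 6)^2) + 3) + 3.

6

8 · 6 = 48 ≡ 0 (mod 16)
(0)^2 ≡ 0 (mod 16)
0 + 3 = 3
3 + 3 = 6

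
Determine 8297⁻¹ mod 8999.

Run the extended Euclidean algorithm:
8999 = 1*8297 + 702
8297 = 11*702 + 575
702 = 1*575 + 127
575 = 4*127 + 67
127 = 1*67 + 60
67 = 1*60 + 7
60 = 8*7 + 4
7 = 1*4 + 3
4 = 1*3 + 1
3 = 3*1 + 0
gcd(8297, 8999) = 1, so the inverse exists.
Back-substitute for 1:
1 = 1*4 − 1*3
  = −1*7 + 2*4
  = 2*60 − 17*7
  = −17*67 + 19*60
  = 19*127 − 36*67
  = −36*575 + 163*127
  = 163*702 − 199*575
  = −199*8297 + 2352*702
  = 2352*8999 − 2551*8297
So 8297⁻¹ ≡ −2551 ≡ 6448 (mod 8999).

6448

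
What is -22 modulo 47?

-22 = -1·47 + 25, so -22 ≡ 25 (mod 47).

25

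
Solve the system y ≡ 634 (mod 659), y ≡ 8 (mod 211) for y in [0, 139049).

81032

659⁻¹ mod 211: 659·138 ≡ 1 (mod 211), so 659⁻¹ ≡ 138.
y = 634 + 659·((8 − 634)·138 mod 211) = 634 + 659·122 = 81032.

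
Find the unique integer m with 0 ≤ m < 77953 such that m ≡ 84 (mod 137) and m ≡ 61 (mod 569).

63789

137⁻¹ mod 569: 137·54 ≡ 1 (mod 569), so 137⁻¹ ≡ 54.
m = 84 + 137·((61 − 84)·54 mod 569) = 84 + 137·465 = 63789.
Check: 63789 mod 137 = 84, 63789 mod 569 = 61. ✓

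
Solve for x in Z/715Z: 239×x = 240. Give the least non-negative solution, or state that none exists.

360

gcd(239, 715) = 1, so a unique solution mod 715 exists.
239⁻¹ ≡ 359 (mod 715).
x ≡ 359×240 ≡ 360 (mod 715).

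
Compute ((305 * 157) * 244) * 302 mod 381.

295

305 * 157 = 47885 ≡ 260 (mod 381)
260 * 244 = 63440 ≡ 194 (mod 381)
194 * 302 = 58588 ≡ 295 (mod 381)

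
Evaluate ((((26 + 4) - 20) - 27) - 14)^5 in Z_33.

32

26 + 4 = 30
30 - 20 = 10
10 - 27 = -17 ≡ 16 (mod 33)
16 - 14 = 2
(2)^5 ≡ 32 (mod 33)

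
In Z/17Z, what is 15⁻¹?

17 = 1*15 + 2
15 = 7*2 + 1
2 = 2*1 + 0
gcd(15, 17) = 1, so the inverse exists.
Back-substitute for 1:
1 = 1*15 − 7*2
  = −7*17 + 8*15
So 15⁻¹ ≡ 8 (mod 17).

8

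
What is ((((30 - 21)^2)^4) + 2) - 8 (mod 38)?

30 - 21 = 9
(9)^2 ≡ 5 (mod 38)
(5)^4 ≡ 17 (mod 38)
17 + 2 = 19
19 - 8 = 11

11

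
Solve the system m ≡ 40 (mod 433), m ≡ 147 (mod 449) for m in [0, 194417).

433⁻¹ mod 449: 433×28 ≡ 1 (mod 449), so 433⁻¹ ≡ 28.
m = 40 + 433×((147 − 40)×28 mod 449) = 40 + 433×302 = 130806.
Check: 130806 mod 433 = 40, 130806 mod 449 = 147. ✓

130806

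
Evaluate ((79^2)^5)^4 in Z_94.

(79)^2 ≡ 37 (mod 94)
(37)^5 ≡ 63 (mod 94)
(63)^4 ≡ 65 (mod 94)

65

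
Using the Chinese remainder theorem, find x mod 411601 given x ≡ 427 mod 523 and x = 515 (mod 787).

523⁻¹ mod 787: 523*629 ≡ 1 (mod 787), so 523⁻¹ ≡ 629.
x = 427 + 523*((515 − 427)*629 mod 787) = 427 + 523*262 = 137453.

137453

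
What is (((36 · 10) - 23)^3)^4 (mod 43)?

36 · 10 = 360 ≡ 16 (mod 43)
16 - 23 = -7 ≡ 36 (mod 43)
(36)^3 ≡ 1 (mod 43)
(1)^4 ≡ 1 (mod 43)

1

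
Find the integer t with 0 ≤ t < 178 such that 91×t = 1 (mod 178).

178 = 1*91 + 87
91 = 1*87 + 4
87 = 21*4 + 3
4 = 1*3 + 1
3 = 3*1 + 0
gcd(91, 178) = 1, so the inverse exists.
Back-substitute for 1:
1 = 1*4 − 1*3
  = −1*87 + 22*4
  = 22*91 − 23*87
  = −23*178 + 45*91
So 91⁻¹ ≡ 45 (mod 178).

45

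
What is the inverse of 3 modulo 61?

Run the extended Euclidean algorithm:
61 = 20×3 + 1
3 = 3×1 + 0
gcd(3, 61) = 1, so the inverse exists.
Bézout: 1 = 1×61 − 20×3.
So 3⁻¹ ≡ −20 ≡ 41 (mod 61).

41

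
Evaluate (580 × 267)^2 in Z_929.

580 × 267 = 154860 ≡ 646 (mod 929)
(646)^2 ≡ 195 (mod 929)

195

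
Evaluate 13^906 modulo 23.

By square-and-multiply:
13^1 ≡ 13 (mod 23)
13^2 ≡ 13^2 = 169 ≡ 8 (mod 23)
13^4 ≡ 8^2 = 64 ≡ 18 (mod 23)
13^8 ≡ 18^2 = 324 ≡ 2 (mod 23)
13^16 ≡ 2^2 = 4 (mod 23)
13^32 ≡ 4^2 = 16 (mod 23)
13^64 ≡ 16^2 = 256 ≡ 3 (mod 23)
13^128 ≡ 3^2 = 9 (mod 23)
13^256 ≡ 9^2 = 81 ≡ 12 (mod 23)
13^512 ≡ 12^2 = 144 ≡ 6 (mod 23)
13^906 = 13^512 * 13^256 * 13^128 * 13^8 * 13^2 ≡ 6 * 12 * 9 * 2 * 8 (mod 23).
Accumulate the product:
6 * 12 = 72 ≡ 3
3 * 9 = 27 ≡ 4
4 * 2 = 8
8 * 8 = 64 ≡ 18

18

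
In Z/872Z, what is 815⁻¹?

719

872 = 1·815 + 57
815 = 14·57 + 17
57 = 3·17 + 6
17 = 2·6 + 5
6 = 1·5 + 1
5 = 5·1 + 0
gcd(815, 872) = 1, so the inverse exists.
Back-substitute for 1:
1 = 1·6 − 1·5
  = −1·17 + 3·6
  = 3·57 − 10·17
  = −10·815 + 143·57
  = 143·872 − 153·815
So 815⁻¹ ≡ −153 ≡ 719 (mod 872).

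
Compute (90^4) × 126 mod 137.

109

(90)^4 ≡ 15 (mod 137)
15 × 126 = 1890 ≡ 109 (mod 137)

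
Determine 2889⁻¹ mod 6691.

1026

Run the extended Euclidean algorithm:
6691 = 2*2889 + 913
2889 = 3*913 + 150
913 = 6*150 + 13
150 = 11*13 + 7
13 = 1*7 + 6
7 = 1*6 + 1
6 = 6*1 + 0
gcd(2889, 6691) = 1, so the inverse exists.
Back-substitute for 1:
1 = 1*7 − 1*6
  = −1*13 + 2*7
  = 2*150 − 23*13
  = −23*913 + 140*150
  = 140*2889 − 443*913
  = −443*6691 + 1026*2889
So 2889⁻¹ ≡ 1026 (mod 6691).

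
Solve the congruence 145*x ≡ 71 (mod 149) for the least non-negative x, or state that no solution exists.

94

gcd(145, 149) = 1, so a unique solution mod 149 exists.
145⁻¹ ≡ 37 (mod 149).
x ≡ 37*71 ≡ 94 (mod 149).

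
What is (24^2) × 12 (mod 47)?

(24)^2 ≡ 12 (mod 47)
12 × 12 = 144 ≡ 3 (mod 47)

3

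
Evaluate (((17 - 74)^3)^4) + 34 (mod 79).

52

17 - 74 = -57 ≡ 22 (mod 79)
(22)^3 ≡ 62 (mod 79)
(62)^4 ≡ 18 (mod 79)
18 + 34 = 52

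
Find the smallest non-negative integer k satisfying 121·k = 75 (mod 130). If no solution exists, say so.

35

gcd(121, 130) = 1, so a unique solution mod 130 exists.
121⁻¹ ≡ 101 (mod 130).
k ≡ 101·75 ≡ 35 (mod 130).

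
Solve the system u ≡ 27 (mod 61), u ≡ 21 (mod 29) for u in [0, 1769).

1674

61⁻¹ mod 29: 61×10 ≡ 1 (mod 29), so 61⁻¹ ≡ 10.
u = 27 + 61×((21 − 27)×10 mod 29) = 27 + 61×27 = 1674.
Check: 1674 mod 61 = 27, 1674 mod 29 = 21. ✓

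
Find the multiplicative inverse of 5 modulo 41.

Run the extended Euclidean algorithm:
41 = 8*5 + 1
5 = 5*1 + 0
gcd(5, 41) = 1, so the inverse exists.
Back-substitute for 1:
1 = 1*41 − 8*5
So 5⁻¹ ≡ −8 ≡ 33 (mod 41).

33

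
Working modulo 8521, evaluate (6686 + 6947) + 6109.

2700

6686 + 6947 = 13633 ≡ 5112 (mod 8521)
5112 + 6109 = 11221 ≡ 2700 (mod 8521)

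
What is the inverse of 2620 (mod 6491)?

6216

By the extended Euclidean algorithm:
6491 = 2·2620 + 1251
2620 = 2·1251 + 118
1251 = 10·118 + 71
118 = 1·71 + 47
71 = 1·47 + 24
47 = 1·24 + 23
24 = 1·23 + 1
23 = 23·1 + 0
gcd(2620, 6491) = 1, so the inverse exists.
Bézout: 1 = 111·6491 − 275·2620.
So 2620⁻¹ ≡ −275 ≡ 6216 (mod 6491).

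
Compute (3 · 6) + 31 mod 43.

3 · 6 = 18
18 + 31 = 49 ≡ 6 (mod 43)

6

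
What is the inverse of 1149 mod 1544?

Apply the Euclidean algorithm and back-substitute:
1544 = 1*1149 + 395
1149 = 2*395 + 359
395 = 1*359 + 36
359 = 9*36 + 35
36 = 1*35 + 1
35 = 35*1 + 0
gcd(1149, 1544) = 1, so the inverse exists.
Back-substitute for 1:
1 = 1*36 − 1*35
  = −1*359 + 10*36
  = 10*395 − 11*359
  = −11*1149 + 32*395
  = 32*1544 − 43*1149
So 1149⁻¹ ≡ −43 ≡ 1501 (mod 1544).

1501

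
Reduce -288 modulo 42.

-288 = -7*42 + 6, so -288 ≡ 6 (mod 42).

6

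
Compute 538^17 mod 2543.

Using repeated squaring:
17 in binary is 10001, i.e. 17 = 16 + 1.
538^1 ≡ 538 (mod 2543)
538^2 ≡ 538^2 = 289444 ≡ 2085 (mod 2543)
538^4 ≡ 2085^2 = 4347225 ≡ 1238 (mod 2543)
538^8 ≡ 1238^2 = 1532644 ≡ 1758 (mod 2543)
538^16 ≡ 1758^2 = 3090564 ≡ 819 (mod 2543)
538^17 = 538^16 * 538^1 ≡ 819 * 538 (mod 2543).
819 * 538 = 440622 ≡ 683 (mod 2543).

683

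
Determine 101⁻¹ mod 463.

408

463 = 4*101 + 59
101 = 1*59 + 42
59 = 1*42 + 17
42 = 2*17 + 8
17 = 2*8 + 1
8 = 8*1 + 0
gcd(101, 463) = 1, so the inverse exists.
Bézout: 1 = 12*463 − 55*101.
So 101⁻¹ ≡ −55 ≡ 408 (mod 463).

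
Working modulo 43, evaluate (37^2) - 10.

(37)^2 ≡ 36 (mod 43)
36 - 10 = 26

26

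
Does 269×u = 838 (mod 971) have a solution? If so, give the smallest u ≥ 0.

707

gcd(269, 971) = 1, so a unique solution mod 971 exists.
269⁻¹ ≡ 148 (mod 971).
u ≡ 148×838 ≡ 707 (mod 971).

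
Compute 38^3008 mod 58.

24

3008 in binary is 101111000000, i.e. 3008 = 2048 + 512 + 256 + 128 + 64.
38^1 ≡ 38 (mod 58)
38^2 ≡ 38^2 = 1444 ≡ 52 (mod 58)
38^4 ≡ 52^2 = 2704 ≡ 36 (mod 58)
38^8 ≡ 36^2 = 1296 ≡ 20 (mod 58)
38^16 ≡ 20^2 = 400 ≡ 52 (mod 58)
38^32 ≡ 52^2 = 2704 ≡ 36 (mod 58)
38^64 ≡ 36^2 = 1296 ≡ 20 (mod 58)
38^128 ≡ 20^2 = 400 ≡ 52 (mod 58)
38^256 ≡ 52^2 = 2704 ≡ 36 (mod 58)
38^512 ≡ 36^2 = 1296 ≡ 20 (mod 58)
38^1024 ≡ 20^2 = 400 ≡ 52 (mod 58)
38^2048 ≡ 52^2 = 2704 ≡ 36 (mod 58)
38^3008 = 38^2048 × 38^512 × 38^256 × 38^128 × 38^64 ≡ 36 × 20 × 36 × 52 × 20 (mod 58).
Accumulate the product:
36 × 20 = 720 ≡ 24
24 × 36 = 864 ≡ 52
52 × 52 = 2704 ≡ 36
36 × 20 = 720 ≡ 24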